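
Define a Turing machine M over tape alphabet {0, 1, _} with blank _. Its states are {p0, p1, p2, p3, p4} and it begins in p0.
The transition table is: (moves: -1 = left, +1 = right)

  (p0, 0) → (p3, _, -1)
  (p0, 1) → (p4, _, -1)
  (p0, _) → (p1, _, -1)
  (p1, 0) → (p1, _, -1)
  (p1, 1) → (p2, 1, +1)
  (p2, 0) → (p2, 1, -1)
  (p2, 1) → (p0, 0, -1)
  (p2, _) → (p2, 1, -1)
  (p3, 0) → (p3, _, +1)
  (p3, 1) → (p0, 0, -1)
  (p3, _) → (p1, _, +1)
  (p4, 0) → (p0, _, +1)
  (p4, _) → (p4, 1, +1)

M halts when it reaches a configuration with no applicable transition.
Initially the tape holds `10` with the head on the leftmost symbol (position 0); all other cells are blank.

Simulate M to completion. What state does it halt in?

p1

state=p0 head=0 tape=_[1]0_   (p0,1)→(p4,_,-1)
state=p4 head=-1 tape=[_]_0_   (p4,_)→(p4,1,+1)
state=p4 head=0 tape=1[_]0_   (p4,_)→(p4,1,+1)
state=p4 head=1 tape=11[0]_   (p4,0)→(p0,_,+1)
state=p0 head=2 tape=11_[_]   (p0,_)→(p1,_,-1)
state=p1 head=1 tape=11[_]_
No transition is defined for (p1, _); M halts in state p1.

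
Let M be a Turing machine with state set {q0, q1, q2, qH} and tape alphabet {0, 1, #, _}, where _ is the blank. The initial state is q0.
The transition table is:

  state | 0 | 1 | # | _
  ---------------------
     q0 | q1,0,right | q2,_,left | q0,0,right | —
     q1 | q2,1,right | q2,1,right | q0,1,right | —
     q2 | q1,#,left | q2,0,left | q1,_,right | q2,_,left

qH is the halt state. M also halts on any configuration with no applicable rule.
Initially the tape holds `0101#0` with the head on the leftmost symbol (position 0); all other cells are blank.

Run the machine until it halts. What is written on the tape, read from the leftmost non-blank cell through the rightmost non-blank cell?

#0_0_0

q0 | _[0]101#0_   read 0 → write 0, move right, go to q1
q1 | _0[1]01#0_   read 1 → write 1, move right, go to q2
q2 | _01[0]1#0_   read 0 → write #, move left, go to q1
q1 | _0[1]#1#0_   read 1 → write 1, move right, go to q2
q2 | _01[#]1#0_   read # → write _, move right, go to q1
q1 | _01_[1]#0_   read 1 → write 1, move right, go to q2
q2 | _01_1[#]0_   read # → write _, move right, go to q1
q1 | _01_1_[0]_   read 0 → write 1, move right, go to q2
q2 | _01_1_1[_]   read _ → write _, move left, go to q2
q2 | _01_1_[1]_   read 1 → write 0, move left, go to q2
q2 | _01_1[_]0_   read _ → write _, move left, go to q2
q2 | _01_[1]_0_   read 1 → write 0, move left, go to q2
q2 | _01[_]0_0_   read _ → write _, move left, go to q2
q2 | _0[1]_0_0_   read 1 → write 0, move left, go to q2
q2 | _[0]0_0_0_   read 0 → write #, move left, go to q1
q1 | [_]#0_0_0_
The non-blank tape span at halt is #0_0_0.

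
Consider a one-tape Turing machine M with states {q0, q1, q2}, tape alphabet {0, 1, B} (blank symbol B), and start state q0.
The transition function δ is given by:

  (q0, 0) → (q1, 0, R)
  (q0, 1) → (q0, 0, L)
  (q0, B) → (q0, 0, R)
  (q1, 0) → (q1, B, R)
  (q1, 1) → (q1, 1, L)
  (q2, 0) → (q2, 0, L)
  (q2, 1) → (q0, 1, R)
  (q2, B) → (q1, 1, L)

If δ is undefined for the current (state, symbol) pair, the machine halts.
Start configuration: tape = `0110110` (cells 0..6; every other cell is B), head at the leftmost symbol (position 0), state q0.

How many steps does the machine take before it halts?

4

state=q0 head=0 tape=[0]110110   (q0,0)→(q1,0,R)
state=q1 head=1 tape=0[1]10110   (q1,1)→(q1,1,L)
state=q1 head=0 tape=[0]110110   (q1,0)→(q1,B,R)
state=q1 head=1 tape=B[1]10110   (q1,1)→(q1,1,L)
state=q1 head=0 tape=[B]110110
M halts after 4 transitions.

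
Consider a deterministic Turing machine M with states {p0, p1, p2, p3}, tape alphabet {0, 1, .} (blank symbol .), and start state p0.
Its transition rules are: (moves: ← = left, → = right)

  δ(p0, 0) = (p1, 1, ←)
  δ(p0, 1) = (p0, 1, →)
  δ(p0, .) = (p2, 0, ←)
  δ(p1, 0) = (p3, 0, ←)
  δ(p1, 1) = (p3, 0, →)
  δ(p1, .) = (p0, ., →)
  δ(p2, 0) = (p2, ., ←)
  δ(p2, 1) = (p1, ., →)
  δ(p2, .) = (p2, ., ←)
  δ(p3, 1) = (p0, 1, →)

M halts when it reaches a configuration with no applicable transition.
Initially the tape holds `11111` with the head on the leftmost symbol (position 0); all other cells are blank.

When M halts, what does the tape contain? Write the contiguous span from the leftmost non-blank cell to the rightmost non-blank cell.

state=p0 head=0 tape=[1]1111.   (p0,1)→(p0,1,→)
state=p0 head=1 tape=1[1]111.   (p0,1)→(p0,1,→)
state=p0 head=2 tape=11[1]11.   (p0,1)→(p0,1,→)
state=p0 head=3 tape=111[1]1.   (p0,1)→(p0,1,→)
state=p0 head=4 tape=1111[1].   (p0,1)→(p0,1,→)
state=p0 head=5 tape=11111[.]   (p0,.)→(p2,0,←)
state=p2 head=4 tape=1111[1]0   (p2,1)→(p1,.,→)
state=p1 head=5 tape=1111.[0]   (p1,0)→(p3,0,←)
state=p3 head=4 tape=1111[.]0
The non-blank tape span at halt is 1111.0.

1111.0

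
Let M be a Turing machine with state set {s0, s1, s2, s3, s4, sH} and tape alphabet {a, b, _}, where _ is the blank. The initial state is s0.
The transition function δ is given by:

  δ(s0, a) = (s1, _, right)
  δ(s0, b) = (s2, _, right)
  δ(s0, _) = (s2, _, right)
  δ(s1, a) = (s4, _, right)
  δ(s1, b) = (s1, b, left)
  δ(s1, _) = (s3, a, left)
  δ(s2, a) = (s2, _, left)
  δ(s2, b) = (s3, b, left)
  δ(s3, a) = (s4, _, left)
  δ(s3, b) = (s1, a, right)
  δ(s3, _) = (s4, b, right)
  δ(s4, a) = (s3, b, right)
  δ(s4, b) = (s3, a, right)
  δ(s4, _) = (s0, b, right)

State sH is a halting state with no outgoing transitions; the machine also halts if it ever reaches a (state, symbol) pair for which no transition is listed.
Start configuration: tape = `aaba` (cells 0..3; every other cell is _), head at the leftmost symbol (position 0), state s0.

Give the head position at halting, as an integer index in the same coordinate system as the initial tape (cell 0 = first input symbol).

s0 | [a]aba___   read a → write _, move right, go to s1
s1 | _[a]ba___   read a → write _, move right, go to s4
s4 | __[b]a___   read b → write a, move right, go to s3
s3 | __a[a]___   read a → write _, move left, go to s4
s4 | __[a]____   read a → write b, move right, go to s3
s3 | __b[_]___   read _ → write b, move right, go to s4
s4 | __bb[_]__   read _ → write b, move right, go to s0
s0 | __bbb[_]_   read _ → write _, move right, go to s2
s2 | __bbb_[_]
At halt the head is at cell 6.

6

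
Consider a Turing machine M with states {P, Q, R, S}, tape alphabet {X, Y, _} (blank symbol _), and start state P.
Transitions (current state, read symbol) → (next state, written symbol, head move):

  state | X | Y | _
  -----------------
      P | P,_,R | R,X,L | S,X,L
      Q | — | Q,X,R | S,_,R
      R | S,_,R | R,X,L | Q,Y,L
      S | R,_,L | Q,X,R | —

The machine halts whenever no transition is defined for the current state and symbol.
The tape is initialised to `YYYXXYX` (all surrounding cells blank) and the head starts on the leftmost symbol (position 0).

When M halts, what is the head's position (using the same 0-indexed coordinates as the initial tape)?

state=P head=0 tape=__[Y]YYXXYX   (P,Y)→(R,X,L)
state=R head=-1 tape=_[_]XYYXXYX   (R,_)→(Q,Y,L)
state=Q head=-2 tape=[_]YXYYXXYX   (Q,_)→(S,_,R)
state=S head=-1 tape=_[Y]XYYXXYX   (S,Y)→(Q,X,R)
state=Q head=0 tape=_X[X]YYXXYX
At halt the head is at cell 0.

0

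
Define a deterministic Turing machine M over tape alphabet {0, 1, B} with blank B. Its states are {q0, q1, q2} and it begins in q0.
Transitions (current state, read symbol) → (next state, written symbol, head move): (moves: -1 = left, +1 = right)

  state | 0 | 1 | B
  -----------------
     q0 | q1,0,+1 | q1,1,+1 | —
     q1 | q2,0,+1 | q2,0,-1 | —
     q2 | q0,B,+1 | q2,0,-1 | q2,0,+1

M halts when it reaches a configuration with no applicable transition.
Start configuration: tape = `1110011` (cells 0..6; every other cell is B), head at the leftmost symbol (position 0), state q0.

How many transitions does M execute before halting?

state=q0 head=0 tape=B[1]110011B   (q0,1)→(q1,1,+1)
state=q1 head=1 tape=B1[1]10011B   (q1,1)→(q2,0,-1)
state=q2 head=0 tape=B[1]010011B   (q2,1)→(q2,0,-1)
state=q2 head=-1 tape=[B]0010011B   (q2,B)→(q2,0,+1)
state=q2 head=0 tape=0[0]010011B   (q2,0)→(q0,B,+1)
state=q0 head=1 tape=0B[0]10011B   (q0,0)→(q1,0,+1)
state=q1 head=2 tape=0B0[1]0011B   (q1,1)→(q2,0,-1)
state=q2 head=1 tape=0B[0]00011B   (q2,0)→(q0,B,+1)
state=q0 head=2 tape=0BB[0]0011B   (q0,0)→(q1,0,+1)
state=q1 head=3 tape=0BB0[0]011B   (q1,0)→(q2,0,+1)
state=q2 head=4 tape=0BB00[0]11B   (q2,0)→(q0,B,+1)
state=q0 head=5 tape=0BB00B[1]1B   (q0,1)→(q1,1,+1)
state=q1 head=6 tape=0BB00B1[1]B   (q1,1)→(q2,0,-1)
state=q2 head=5 tape=0BB00B[1]0B   (q2,1)→(q2,0,-1)
state=q2 head=4 tape=0BB00[B]00B   (q2,B)→(q2,0,+1)
state=q2 head=5 tape=0BB000[0]0B   (q2,0)→(q0,B,+1)
state=q0 head=6 tape=0BB000B[0]B   (q0,0)→(q1,0,+1)
state=q1 head=7 tape=0BB000B0[B]
M halts after 17 transitions.

17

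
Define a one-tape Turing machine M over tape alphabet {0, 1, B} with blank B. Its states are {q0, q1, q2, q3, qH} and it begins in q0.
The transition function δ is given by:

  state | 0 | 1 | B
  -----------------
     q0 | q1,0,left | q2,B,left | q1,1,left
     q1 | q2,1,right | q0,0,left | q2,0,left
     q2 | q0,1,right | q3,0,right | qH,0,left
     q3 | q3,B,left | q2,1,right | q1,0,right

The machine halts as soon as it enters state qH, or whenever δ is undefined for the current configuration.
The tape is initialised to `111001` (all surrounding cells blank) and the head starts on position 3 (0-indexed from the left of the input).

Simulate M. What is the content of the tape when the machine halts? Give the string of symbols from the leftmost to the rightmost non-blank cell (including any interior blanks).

00001001

q0 | BBB111[0]01   read 0 → write 0, move left, go to q1
q1 | BBB11[1]001   read 1 → write 0, move left, go to q0
q0 | BBB1[1]0001   read 1 → write B, move left, go to q2
q2 | BBB[1]B0001   read 1 → write 0, move right, go to q3
q3 | BBB0[B]0001   read B → write 0, move right, go to q1
q1 | BBB00[0]001   read 0 → write 1, move right, go to q2
q2 | BBB001[0]01   read 0 → write 1, move right, go to q0
q0 | BBB0011[0]1   read 0 → write 0, move left, go to q1
q1 | BBB001[1]01   read 1 → write 0, move left, go to q0
q0 | BBB00[1]001   read 1 → write B, move left, go to q2
q2 | BBB0[0]B001   read 0 → write 1, move right, go to q0
q0 | BBB01[B]001   read B → write 1, move left, go to q1
q1 | BBB0[1]1001   read 1 → write 0, move left, go to q0
q0 | BBB[0]01001   read 0 → write 0, move left, go to q1
q1 | BB[B]001001   read B → write 0, move left, go to q2
q2 | B[B]0001001   read B → write 0, move left, go to qH
qH | [B]00001001
The non-blank tape span at halt is 00001001.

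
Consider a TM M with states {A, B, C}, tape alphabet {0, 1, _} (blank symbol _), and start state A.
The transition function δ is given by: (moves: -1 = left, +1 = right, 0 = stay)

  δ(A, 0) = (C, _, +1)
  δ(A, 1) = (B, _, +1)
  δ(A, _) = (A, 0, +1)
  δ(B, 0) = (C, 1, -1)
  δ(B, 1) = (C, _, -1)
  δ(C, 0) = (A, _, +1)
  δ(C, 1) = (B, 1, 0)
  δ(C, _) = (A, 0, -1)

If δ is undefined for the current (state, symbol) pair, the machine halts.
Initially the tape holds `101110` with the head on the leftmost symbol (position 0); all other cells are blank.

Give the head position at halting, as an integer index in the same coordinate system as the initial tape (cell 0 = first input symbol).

state=A head=0 tape=_[1]01110_   (A,1)→(B,_,+1)
state=B head=1 tape=__[0]1110_   (B,0)→(C,1,-1)
state=C head=0 tape=_[_]11110_   (C,_)→(A,0,-1)
state=A head=-1 tape=[_]011110_   (A,_)→(A,0,+1)
state=A head=0 tape=0[0]11110_   (A,0)→(C,_,+1)
state=C head=1 tape=0_[1]1110_   (C,1)→(B,1,0)
state=B head=1 tape=0_[1]1110_   (B,1)→(C,_,-1)
state=C head=0 tape=0[_]_1110_   (C,_)→(A,0,-1)
state=A head=-1 tape=[0]0_1110_   (A,0)→(C,_,+1)
state=C head=0 tape=_[0]_1110_   (C,0)→(A,_,+1)
state=A head=1 tape=__[_]1110_   (A,_)→(A,0,+1)
state=A head=2 tape=__0[1]110_   (A,1)→(B,_,+1)
state=B head=3 tape=__0_[1]10_   (B,1)→(C,_,-1)
state=C head=2 tape=__0[_]_10_   (C,_)→(A,0,-1)
state=A head=1 tape=__[0]0_10_   (A,0)→(C,_,+1)
state=C head=2 tape=___[0]_10_   (C,0)→(A,_,+1)
state=A head=3 tape=____[_]10_   (A,_)→(A,0,+1)
state=A head=4 tape=____0[1]0_   (A,1)→(B,_,+1)
state=B head=5 tape=____0_[0]_   (B,0)→(C,1,-1)
state=C head=4 tape=____0[_]1_   (C,_)→(A,0,-1)
state=A head=3 tape=____[0]01_   (A,0)→(C,_,+1)
state=C head=4 tape=_____[0]1_   (C,0)→(A,_,+1)
state=A head=5 tape=______[1]_   (A,1)→(B,_,+1)
state=B head=6 tape=_______[_]
At halt the head is at cell 6.

6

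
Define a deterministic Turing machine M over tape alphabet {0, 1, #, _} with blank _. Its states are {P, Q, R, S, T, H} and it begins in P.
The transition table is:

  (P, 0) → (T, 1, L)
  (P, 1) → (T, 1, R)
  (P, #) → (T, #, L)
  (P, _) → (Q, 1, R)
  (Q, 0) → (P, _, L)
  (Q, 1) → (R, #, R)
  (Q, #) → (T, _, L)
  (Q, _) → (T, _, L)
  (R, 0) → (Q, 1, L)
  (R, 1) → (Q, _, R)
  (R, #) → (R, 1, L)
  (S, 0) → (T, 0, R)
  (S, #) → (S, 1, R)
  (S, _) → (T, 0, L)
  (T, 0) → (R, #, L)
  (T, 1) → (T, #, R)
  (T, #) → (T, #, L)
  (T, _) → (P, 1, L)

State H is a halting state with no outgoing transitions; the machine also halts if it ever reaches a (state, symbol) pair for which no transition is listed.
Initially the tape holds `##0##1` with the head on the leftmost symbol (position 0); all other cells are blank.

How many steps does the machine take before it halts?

21

state=P head=0 tape=___[#]#0##1   (P,#)→(T,#,L)
state=T head=-1 tape=__[_]##0##1   (T,_)→(P,1,L)
state=P head=-2 tape=_[_]1##0##1   (P,_)→(Q,1,R)
state=Q head=-1 tape=_1[1]##0##1   (Q,1)→(R,#,R)
state=R head=0 tape=_1#[#]#0##1   (R,#)→(R,1,L)
state=R head=-1 tape=_1[#]1#0##1   (R,#)→(R,1,L)
state=R head=-2 tape=_[1]11#0##1   (R,1)→(Q,_,R)
state=Q head=-1 tape=__[1]1#0##1   (Q,1)→(R,#,R)
state=R head=0 tape=__#[1]#0##1   (R,1)→(Q,_,R)
state=Q head=1 tape=__#_[#]0##1   (Q,#)→(T,_,L)
state=T head=0 tape=__#[_]_0##1   (T,_)→(P,1,L)
state=P head=-1 tape=__[#]1_0##1   (P,#)→(T,#,L)
state=T head=-2 tape=_[_]#1_0##1   (T,_)→(P,1,L)
state=P head=-3 tape=[_]1#1_0##1   (P,_)→(Q,1,R)
state=Q head=-2 tape=1[1]#1_0##1   (Q,1)→(R,#,R)
state=R head=-1 tape=1#[#]1_0##1   (R,#)→(R,1,L)
state=R head=-2 tape=1[#]11_0##1   (R,#)→(R,1,L)
state=R head=-3 tape=[1]111_0##1   (R,1)→(Q,_,R)
state=Q head=-2 tape=_[1]11_0##1   (Q,1)→(R,#,R)
state=R head=-1 tape=_#[1]1_0##1   (R,1)→(Q,_,R)
state=Q head=0 tape=_#_[1]_0##1   (Q,1)→(R,#,R)
state=R head=1 tape=_#_#[_]0##1
M halts after 21 transitions.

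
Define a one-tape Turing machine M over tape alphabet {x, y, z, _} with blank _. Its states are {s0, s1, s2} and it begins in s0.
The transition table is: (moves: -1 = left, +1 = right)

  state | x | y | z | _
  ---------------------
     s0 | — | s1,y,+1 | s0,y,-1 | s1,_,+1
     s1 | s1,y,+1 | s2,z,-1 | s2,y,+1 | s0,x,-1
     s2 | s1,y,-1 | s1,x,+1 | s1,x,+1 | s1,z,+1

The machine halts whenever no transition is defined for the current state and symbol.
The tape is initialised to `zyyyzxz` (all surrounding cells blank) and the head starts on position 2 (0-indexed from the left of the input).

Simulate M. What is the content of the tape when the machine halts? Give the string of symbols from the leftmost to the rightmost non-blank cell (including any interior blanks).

xyxyxyxyxx

s0 | zy[y]yzxz___   read y → write y, move +1, go to s1
s1 | zyy[y]zxz___   read y → write z, move -1, go to s2
s2 | zy[y]zzxz___   read y → write x, move +1, go to s1
s1 | zyx[z]zxz___   read z → write y, move +1, go to s2
s2 | zyxy[z]xz___   read z → write x, move +1, go to s1
s1 | zyxyx[x]z___   read x → write y, move +1, go to s1
s1 | zyxyxy[z]___   read z → write y, move +1, go to s2
s2 | zyxyxyy[_]__   read _ → write z, move +1, go to s1
s1 | zyxyxyyz[_]_   read _ → write x, move -1, go to s0
s0 | zyxyxyy[z]x_   read z → write y, move -1, go to s0
s0 | zyxyxy[y]yx_   read y → write y, move +1, go to s1
s1 | zyxyxyy[y]x_   read y → write z, move -1, go to s2
s2 | zyxyxy[y]zx_   read y → write x, move +1, go to s1
s1 | zyxyxyx[z]x_   read z → write y, move +1, go to s2
s2 | zyxyxyxy[x]_   read x → write y, move -1, go to s1
s1 | zyxyxyx[y]y_   read y → write z, move -1, go to s2
s2 | zyxyxy[x]zy_   read x → write y, move -1, go to s1
s1 | zyxyx[y]yzy_   read y → write z, move -1, go to s2
s2 | zyxy[x]zyzy_   read x → write y, move -1, go to s1
s1 | zyx[y]yzyzy_   read y → write z, move -1, go to s2
s2 | zy[x]zyzyzy_   read x → write y, move -1, go to s1
s1 | z[y]yzyzyzy_   read y → write z, move -1, go to s2
s2 | [z]zyzyzyzy_   read z → write x, move +1, go to s1
s1 | x[z]yzyzyzy_   read z → write y, move +1, go to s2
s2 | xy[y]zyzyzy_   read y → write x, move +1, go to s1
s1 | xyx[z]yzyzy_   read z → write y, move +1, go to s2
s2 | xyxy[y]zyzy_   read y → write x, move +1, go to s1
s1 | xyxyx[z]yzy_   read z → write y, move +1, go to s2
s2 | xyxyxy[y]zy_   read y → write x, move +1, go to s1
s1 | xyxyxyx[z]y_   read z → write y, move +1, go to s2
s2 | xyxyxyxy[y]_   read y → write x, move +1, go to s1
s1 | xyxyxyxyx[_]   read _ → write x, move -1, go to s0
s0 | xyxyxyxy[x]x
The non-blank tape span at halt is xyxyxyxyxx.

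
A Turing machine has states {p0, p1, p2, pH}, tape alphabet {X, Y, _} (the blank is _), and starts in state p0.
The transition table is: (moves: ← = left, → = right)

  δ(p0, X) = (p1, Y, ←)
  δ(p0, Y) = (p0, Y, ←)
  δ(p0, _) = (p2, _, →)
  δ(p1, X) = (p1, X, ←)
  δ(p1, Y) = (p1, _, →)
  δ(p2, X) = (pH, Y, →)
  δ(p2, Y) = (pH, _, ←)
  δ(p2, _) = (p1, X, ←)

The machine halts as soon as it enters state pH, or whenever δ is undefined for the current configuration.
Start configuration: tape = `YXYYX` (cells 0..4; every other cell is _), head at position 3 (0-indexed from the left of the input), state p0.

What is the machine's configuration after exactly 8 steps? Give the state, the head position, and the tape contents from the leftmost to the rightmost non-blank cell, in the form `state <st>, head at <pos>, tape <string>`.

state p1, head at 3, tape X

p0 | YXY[Y]X   read Y → write Y, move ←, go to p0
p0 | YX[Y]YX   read Y → write Y, move ←, go to p0
p0 | Y[X]YYX   read X → write Y, move ←, go to p1
p1 | [Y]YYYX   read Y → write _, move →, go to p1
p1 | _[Y]YYX   read Y → write _, move →, go to p1
p1 | __[Y]YX   read Y → write _, move →, go to p1
p1 | ___[Y]X   read Y → write _, move →, go to p1
p1 | ____[X]   read X → write X, move ←, go to p1
p1 | ___[_]X
After 8 steps: state p1, head at 3, tape X.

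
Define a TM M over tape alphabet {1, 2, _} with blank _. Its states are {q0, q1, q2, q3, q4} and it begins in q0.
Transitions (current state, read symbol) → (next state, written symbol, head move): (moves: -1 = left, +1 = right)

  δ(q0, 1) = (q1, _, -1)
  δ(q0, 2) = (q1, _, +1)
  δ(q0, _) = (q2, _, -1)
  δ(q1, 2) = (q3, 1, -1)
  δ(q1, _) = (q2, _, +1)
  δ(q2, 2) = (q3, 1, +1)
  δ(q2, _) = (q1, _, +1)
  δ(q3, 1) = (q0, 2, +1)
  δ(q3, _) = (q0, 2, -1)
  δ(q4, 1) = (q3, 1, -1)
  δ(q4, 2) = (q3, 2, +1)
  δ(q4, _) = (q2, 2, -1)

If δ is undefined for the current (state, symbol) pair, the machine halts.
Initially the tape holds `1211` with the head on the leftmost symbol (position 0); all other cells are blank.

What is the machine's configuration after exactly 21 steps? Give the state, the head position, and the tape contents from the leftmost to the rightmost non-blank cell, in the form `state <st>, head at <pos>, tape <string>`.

state q0, head at 1, tape 12__1

state=q0 head=0 tape=___[1]211   (q0,1)→(q1,_,-1)
state=q1 head=-1 tape=__[_]_211   (q1,_)→(q2,_,+1)
state=q2 head=0 tape=___[_]211   (q2,_)→(q1,_,+1)
state=q1 head=1 tape=____[2]11   (q1,2)→(q3,1,-1)
state=q3 head=0 tape=___[_]111   (q3,_)→(q0,2,-1)
state=q0 head=-1 tape=__[_]2111   (q0,_)→(q2,_,-1)
state=q2 head=-2 tape=_[_]_2111   (q2,_)→(q1,_,+1)
state=q1 head=-1 tape=__[_]2111   (q1,_)→(q2,_,+1)
state=q2 head=0 tape=___[2]111   (q2,2)→(q3,1,+1)
state=q3 head=1 tape=___1[1]11   (q3,1)→(q0,2,+1)
state=q0 head=2 tape=___12[1]1   (q0,1)→(q1,_,-1)
state=q1 head=1 tape=___1[2]_1   (q1,2)→(q3,1,-1)
state=q3 head=0 tape=___[1]1_1   (q3,1)→(q0,2,+1)
state=q0 head=1 tape=___2[1]_1   (q0,1)→(q1,_,-1)
state=q1 head=0 tape=___[2]__1   (q1,2)→(q3,1,-1)
state=q3 head=-1 tape=__[_]1__1   (q3,_)→(q0,2,-1)
state=q0 head=-2 tape=_[_]21__1   (q0,_)→(q2,_,-1)
state=q2 head=-3 tape=[_]_21__1   (q2,_)→(q1,_,+1)
state=q1 head=-2 tape=_[_]21__1   (q1,_)→(q2,_,+1)
state=q2 head=-1 tape=__[2]1__1   (q2,2)→(q3,1,+1)
state=q3 head=0 tape=__1[1]__1   (q3,1)→(q0,2,+1)
state=q0 head=1 tape=__12[_]_1
After 21 steps: state q0, head at 1, tape 12__1.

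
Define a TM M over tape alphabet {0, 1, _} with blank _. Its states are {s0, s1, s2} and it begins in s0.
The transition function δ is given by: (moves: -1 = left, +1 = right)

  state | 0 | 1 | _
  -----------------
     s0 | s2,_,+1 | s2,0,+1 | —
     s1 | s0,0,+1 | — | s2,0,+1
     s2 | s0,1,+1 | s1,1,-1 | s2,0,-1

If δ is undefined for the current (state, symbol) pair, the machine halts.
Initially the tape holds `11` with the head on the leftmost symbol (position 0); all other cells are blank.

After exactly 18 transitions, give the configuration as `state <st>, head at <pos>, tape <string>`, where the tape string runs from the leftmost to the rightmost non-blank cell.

state s0, head at 2, tape 00100

s0 | [1]1___   read 1 → write 0, move +1, go to s2
s2 | 0[1]___   read 1 → write 1, move -1, go to s1
s1 | [0]1___   read 0 → write 0, move +1, go to s0
s0 | 0[1]___   read 1 → write 0, move +1, go to s2
s2 | 00[_]__   read _ → write 0, move -1, go to s2
s2 | 0[0]0__   read 0 → write 1, move +1, go to s0
s0 | 01[0]__   read 0 → write _, move +1, go to s2
s2 | 01_[_]_   read _ → write 0, move -1, go to s2
s2 | 01[_]0_   read _ → write 0, move -1, go to s2
s2 | 0[1]00_   read 1 → write 1, move -1, go to s1
s1 | [0]100_   read 0 → write 0, move +1, go to s0
s0 | 0[1]00_   read 1 → write 0, move +1, go to s2
s2 | 00[0]0_   read 0 → write 1, move +1, go to s0
s0 | 001[0]_   read 0 → write _, move +1, go to s2
s2 | 001_[_]   read _ → write 0, move -1, go to s2
s2 | 001[_]0   read _ → write 0, move -1, go to s2
s2 | 00[1]00   read 1 → write 1, move -1, go to s1
s1 | 0[0]100   read 0 → write 0, move +1, go to s0
s0 | 00[1]00
After 18 steps: state s0, head at 2, tape 00100.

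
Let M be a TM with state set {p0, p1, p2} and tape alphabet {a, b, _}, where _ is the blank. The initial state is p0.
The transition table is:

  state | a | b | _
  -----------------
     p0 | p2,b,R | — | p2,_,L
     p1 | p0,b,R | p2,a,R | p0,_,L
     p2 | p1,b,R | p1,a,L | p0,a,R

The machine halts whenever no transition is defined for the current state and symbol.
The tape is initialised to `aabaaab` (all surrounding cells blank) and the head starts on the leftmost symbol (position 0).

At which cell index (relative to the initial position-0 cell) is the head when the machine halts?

p0 | [a]abaaab_   read a → write b, move R, go to p2
p2 | b[a]baaab_   read a → write b, move R, go to p1
p1 | bb[b]aaab_   read b → write a, move R, go to p2
p2 | bba[a]aab_   read a → write b, move R, go to p1
p1 | bbab[a]ab_   read a → write b, move R, go to p0
p0 | bbabb[a]b_   read a → write b, move R, go to p2
p2 | bbabbb[b]_   read b → write a, move L, go to p1
p1 | bbabb[b]a_   read b → write a, move R, go to p2
p2 | bbabba[a]_   read a → write b, move R, go to p1
p1 | bbabbab[_]   read _ → write _, move L, go to p0
p0 | bbabba[b]_
At halt the head is at cell 6.

6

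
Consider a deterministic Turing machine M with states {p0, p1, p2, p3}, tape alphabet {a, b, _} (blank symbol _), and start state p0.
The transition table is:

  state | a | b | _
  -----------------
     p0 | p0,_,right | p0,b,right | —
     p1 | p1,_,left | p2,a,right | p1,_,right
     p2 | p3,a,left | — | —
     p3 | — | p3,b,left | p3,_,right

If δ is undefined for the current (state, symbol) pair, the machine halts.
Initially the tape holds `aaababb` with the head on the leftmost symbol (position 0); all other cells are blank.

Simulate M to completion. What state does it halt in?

p0

p0 | [a]aababb_   read a → write _, move right, go to p0
p0 | _[a]ababb_   read a → write _, move right, go to p0
p0 | __[a]babb_   read a → write _, move right, go to p0
p0 | ___[b]abb_   read b → write b, move right, go to p0
p0 | ___b[a]bb_   read a → write _, move right, go to p0
p0 | ___b_[b]b_   read b → write b, move right, go to p0
p0 | ___b_b[b]_   read b → write b, move right, go to p0
p0 | ___b_bb[_]
No transition is defined for (p0, _); M halts in state p0.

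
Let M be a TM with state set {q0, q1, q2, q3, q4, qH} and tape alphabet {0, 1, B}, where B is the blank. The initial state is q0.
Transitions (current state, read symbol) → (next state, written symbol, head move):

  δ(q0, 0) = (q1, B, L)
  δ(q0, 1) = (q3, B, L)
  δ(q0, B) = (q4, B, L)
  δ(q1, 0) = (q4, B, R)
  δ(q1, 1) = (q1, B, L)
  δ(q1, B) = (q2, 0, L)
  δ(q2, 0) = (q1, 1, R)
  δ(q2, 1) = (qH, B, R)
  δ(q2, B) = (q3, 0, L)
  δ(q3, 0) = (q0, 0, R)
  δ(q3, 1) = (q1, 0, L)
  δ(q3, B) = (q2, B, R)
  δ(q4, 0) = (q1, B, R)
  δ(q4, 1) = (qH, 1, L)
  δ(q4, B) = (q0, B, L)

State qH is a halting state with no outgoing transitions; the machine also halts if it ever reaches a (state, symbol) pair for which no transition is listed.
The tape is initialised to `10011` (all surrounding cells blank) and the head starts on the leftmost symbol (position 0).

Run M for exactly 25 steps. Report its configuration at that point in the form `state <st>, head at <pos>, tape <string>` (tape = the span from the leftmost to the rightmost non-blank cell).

state qH, head at 3, tape 1BBB1B1

q0 | BBB[1]0011   read 1 → write B, move L, go to q3
q3 | BB[B]B0011   read B → write B, move R, go to q2
q2 | BBB[B]0011   read B → write 0, move L, go to q3
q3 | BB[B]00011   read B → write B, move R, go to q2
q2 | BBB[0]0011   read 0 → write 1, move R, go to q1
q1 | BBB1[0]011   read 0 → write B, move R, go to q4
q4 | BBB1B[0]11   read 0 → write B, move R, go to q1
q1 | BBB1BB[1]1   read 1 → write B, move L, go to q1
q1 | BBB1B[B]B1   read B → write 0, move L, go to q2
q2 | BBB1[B]0B1   read B → write 0, move L, go to q3
q3 | BBB[1]00B1   read 1 → write 0, move L, go to q1
q1 | BB[B]000B1   read B → write 0, move L, go to q2
q2 | B[B]0000B1   read B → write 0, move L, go to q3
q3 | [B]00000B1   read B → write B, move R, go to q2
q2 | B[0]0000B1   read 0 → write 1, move R, go to q1
q1 | B1[0]000B1   read 0 → write B, move R, go to q4
q4 | B1B[0]00B1   read 0 → write B, move R, go to q1
q1 | B1BB[0]0B1   read 0 → write B, move R, go to q4
q4 | B1BBB[0]B1   read 0 → write B, move R, go to q1
q1 | B1BBBB[B]1   read B → write 0, move L, go to q2
q2 | B1BBB[B]01   read B → write 0, move L, go to q3
q3 | B1BB[B]001   read B → write B, move R, go to q2
q2 | B1BBB[0]01   read 0 → write 1, move R, go to q1
q1 | B1BBB1[0]1   read 0 → write B, move R, go to q4
q4 | B1BBB1B[1]   read 1 → write 1, move L, go to qH
qH | B1BBB1[B]1
After 25 steps: state qH, head at 3, tape 1BBB1B1.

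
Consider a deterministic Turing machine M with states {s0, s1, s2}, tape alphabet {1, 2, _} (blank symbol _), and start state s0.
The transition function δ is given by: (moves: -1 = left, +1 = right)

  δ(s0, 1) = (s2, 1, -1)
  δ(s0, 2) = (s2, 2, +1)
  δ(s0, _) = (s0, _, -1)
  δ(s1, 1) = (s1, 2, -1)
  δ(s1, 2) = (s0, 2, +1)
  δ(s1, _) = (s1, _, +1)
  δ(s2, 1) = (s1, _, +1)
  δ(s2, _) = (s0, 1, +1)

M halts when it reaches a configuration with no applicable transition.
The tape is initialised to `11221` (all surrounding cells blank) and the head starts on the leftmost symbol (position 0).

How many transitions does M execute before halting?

8

s0 | _[1]1221   read 1 → write 1, move -1, go to s2
s2 | [_]11221   read _ → write 1, move +1, go to s0
s0 | 1[1]1221   read 1 → write 1, move -1, go to s2
s2 | [1]11221   read 1 → write _, move +1, go to s1
s1 | _[1]1221   read 1 → write 2, move -1, go to s1
s1 | [_]21221   read _ → write _, move +1, go to s1
s1 | _[2]1221   read 2 → write 2, move +1, go to s0
s0 | _2[1]221   read 1 → write 1, move -1, go to s2
s2 | _[2]1221
M halts after 8 transitions.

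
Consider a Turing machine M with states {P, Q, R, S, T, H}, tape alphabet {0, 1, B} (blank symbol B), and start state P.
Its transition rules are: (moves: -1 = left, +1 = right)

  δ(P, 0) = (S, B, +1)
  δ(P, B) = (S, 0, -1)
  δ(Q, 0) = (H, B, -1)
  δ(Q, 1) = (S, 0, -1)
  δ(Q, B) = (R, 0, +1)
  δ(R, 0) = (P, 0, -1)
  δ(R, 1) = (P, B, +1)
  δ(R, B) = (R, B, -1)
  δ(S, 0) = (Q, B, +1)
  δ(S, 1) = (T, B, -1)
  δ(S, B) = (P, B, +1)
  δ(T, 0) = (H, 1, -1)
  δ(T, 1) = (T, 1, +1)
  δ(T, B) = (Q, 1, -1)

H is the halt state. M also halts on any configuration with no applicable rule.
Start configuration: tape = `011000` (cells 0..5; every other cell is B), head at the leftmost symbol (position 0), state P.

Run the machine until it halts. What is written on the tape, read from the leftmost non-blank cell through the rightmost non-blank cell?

00BBBB0

P | B[0]11000   read 0 → write B, move +1, go to S
S | BB[1]1000   read 1 → write B, move -1, go to T
T | B[B]B1000   read B → write 1, move -1, go to Q
Q | [B]1B1000   read B → write 0, move +1, go to R
R | 0[1]B1000   read 1 → write B, move +1, go to P
P | 0B[B]1000   read B → write 0, move -1, go to S
S | 0[B]01000   read B → write B, move +1, go to P
P | 0B[0]1000   read 0 → write B, move +1, go to S
S | 0BB[1]000   read 1 → write B, move -1, go to T
T | 0B[B]B000   read B → write 1, move -1, go to Q
Q | 0[B]1B000   read B → write 0, move +1, go to R
R | 00[1]B000   read 1 → write B, move +1, go to P
P | 00B[B]000   read B → write 0, move -1, go to S
S | 00[B]0000   read B → write B, move +1, go to P
P | 00B[0]000   read 0 → write B, move +1, go to S
S | 00BB[0]00   read 0 → write B, move +1, go to Q
Q | 00BBB[0]0   read 0 → write B, move -1, go to H
H | 00BB[B]B0
The non-blank tape span at halt is 00BBBB0.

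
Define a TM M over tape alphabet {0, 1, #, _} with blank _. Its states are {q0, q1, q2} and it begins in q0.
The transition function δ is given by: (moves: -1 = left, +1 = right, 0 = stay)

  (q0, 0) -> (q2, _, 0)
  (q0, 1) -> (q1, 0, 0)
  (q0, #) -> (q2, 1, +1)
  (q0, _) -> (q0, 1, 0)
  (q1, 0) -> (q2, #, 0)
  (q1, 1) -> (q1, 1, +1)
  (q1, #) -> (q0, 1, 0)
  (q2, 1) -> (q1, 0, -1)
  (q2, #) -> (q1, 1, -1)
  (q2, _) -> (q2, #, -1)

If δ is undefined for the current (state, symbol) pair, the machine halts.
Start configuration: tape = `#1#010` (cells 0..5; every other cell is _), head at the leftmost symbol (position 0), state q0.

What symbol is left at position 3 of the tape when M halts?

state=q0 head=0 tape=[#]1#010_   (q0,#)→(q2,1,+1)
state=q2 head=1 tape=1[1]#010_   (q2,1)→(q1,0,-1)
state=q1 head=0 tape=[1]0#010_   (q1,1)→(q1,1,+1)
state=q1 head=1 tape=1[0]#010_   (q1,0)→(q2,#,0)
state=q2 head=1 tape=1[#]#010_   (q2,#)→(q1,1,-1)
state=q1 head=0 tape=[1]1#010_   (q1,1)→(q1,1,+1)
state=q1 head=1 tape=1[1]#010_   (q1,1)→(q1,1,+1)
state=q1 head=2 tape=11[#]010_   (q1,#)→(q0,1,0)
state=q0 head=2 tape=11[1]010_   (q0,1)→(q1,0,0)
state=q1 head=2 tape=11[0]010_   (q1,0)→(q2,#,0)
state=q2 head=2 tape=11[#]010_   (q2,#)→(q1,1,-1)
state=q1 head=1 tape=1[1]1010_   (q1,1)→(q1,1,+1)
state=q1 head=2 tape=11[1]010_   (q1,1)→(q1,1,+1)
state=q1 head=3 tape=111[0]10_   (q1,0)→(q2,#,0)
state=q2 head=3 tape=111[#]10_   (q2,#)→(q1,1,-1)
state=q1 head=2 tape=11[1]110_   (q1,1)→(q1,1,+1)
state=q1 head=3 tape=111[1]10_   (q1,1)→(q1,1,+1)
state=q1 head=4 tape=1111[1]0_   (q1,1)→(q1,1,+1)
state=q1 head=5 tape=11111[0]_   (q1,0)→(q2,#,0)
state=q2 head=5 tape=11111[#]_   (q2,#)→(q1,1,-1)
state=q1 head=4 tape=1111[1]1_   (q1,1)→(q1,1,+1)
state=q1 head=5 tape=11111[1]_   (q1,1)→(q1,1,+1)
state=q1 head=6 tape=111111[_]
Cell 3 holds 1 when M halts.

1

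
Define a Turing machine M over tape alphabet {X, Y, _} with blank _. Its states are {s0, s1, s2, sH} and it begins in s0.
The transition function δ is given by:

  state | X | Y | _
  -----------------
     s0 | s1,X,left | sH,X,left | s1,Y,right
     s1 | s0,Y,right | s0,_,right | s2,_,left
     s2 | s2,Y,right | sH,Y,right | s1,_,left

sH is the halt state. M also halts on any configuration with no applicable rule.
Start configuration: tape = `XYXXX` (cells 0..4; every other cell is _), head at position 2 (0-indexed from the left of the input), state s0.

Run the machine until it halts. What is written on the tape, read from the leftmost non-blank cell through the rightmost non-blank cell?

state=s0 head=2 tape=XY[X]XX   (s0,X)→(s1,X,left)
state=s1 head=1 tape=X[Y]XXX   (s1,Y)→(s0,_,right)
state=s0 head=2 tape=X_[X]XX   (s0,X)→(s1,X,left)
state=s1 head=1 tape=X[_]XXX   (s1,_)→(s2,_,left)
state=s2 head=0 tape=[X]_XXX   (s2,X)→(s2,Y,right)
state=s2 head=1 tape=Y[_]XXX   (s2,_)→(s1,_,left)
state=s1 head=0 tape=[Y]_XXX   (s1,Y)→(s0,_,right)
state=s0 head=1 tape=_[_]XXX   (s0,_)→(s1,Y,right)
state=s1 head=2 tape=_Y[X]XX   (s1,X)→(s0,Y,right)
state=s0 head=3 tape=_YY[X]X   (s0,X)→(s1,X,left)
state=s1 head=2 tape=_Y[Y]XX   (s1,Y)→(s0,_,right)
state=s0 head=3 tape=_Y_[X]X   (s0,X)→(s1,X,left)
state=s1 head=2 tape=_Y[_]XX   (s1,_)→(s2,_,left)
state=s2 head=1 tape=_[Y]_XX   (s2,Y)→(sH,Y,right)
state=sH head=2 tape=_Y[_]XX
The non-blank tape span at halt is Y_XX.

Y_XX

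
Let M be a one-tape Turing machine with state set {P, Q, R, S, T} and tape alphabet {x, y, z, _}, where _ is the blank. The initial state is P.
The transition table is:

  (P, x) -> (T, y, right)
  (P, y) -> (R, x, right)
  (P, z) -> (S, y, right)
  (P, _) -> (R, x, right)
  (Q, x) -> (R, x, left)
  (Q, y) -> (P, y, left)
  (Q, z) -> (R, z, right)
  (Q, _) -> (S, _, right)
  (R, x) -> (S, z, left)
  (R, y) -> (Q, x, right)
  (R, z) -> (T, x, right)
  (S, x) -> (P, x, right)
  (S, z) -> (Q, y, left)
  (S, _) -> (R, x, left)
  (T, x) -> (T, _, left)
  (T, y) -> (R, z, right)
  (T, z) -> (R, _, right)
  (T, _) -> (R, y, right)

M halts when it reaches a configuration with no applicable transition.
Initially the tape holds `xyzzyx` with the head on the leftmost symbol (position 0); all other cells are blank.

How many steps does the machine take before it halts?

20

state=P head=0 tape=_[x]yzzyx   (P,x)→(T,y,right)
state=T head=1 tape=_y[y]zzyx   (T,y)→(R,z,right)
state=R head=2 tape=_yz[z]zyx   (R,z)→(T,x,right)
state=T head=3 tape=_yzx[z]yx   (T,z)→(R,_,right)
state=R head=4 tape=_yzx_[y]x   (R,y)→(Q,x,right)
state=Q head=5 tape=_yzx_x[x]   (Q,x)→(R,x,left)
state=R head=4 tape=_yzx_[x]x   (R,x)→(S,z,left)
state=S head=3 tape=_yzx[_]zx   (S,_)→(R,x,left)
state=R head=2 tape=_yz[x]xzx   (R,x)→(S,z,left)
state=S head=1 tape=_y[z]zxzx   (S,z)→(Q,y,left)
state=Q head=0 tape=_[y]yzxzx   (Q,y)→(P,y,left)
state=P head=-1 tape=[_]yyzxzx   (P,_)→(R,x,right)
state=R head=0 tape=x[y]yzxzx   (R,y)→(Q,x,right)
state=Q head=1 tape=xx[y]zxzx   (Q,y)→(P,y,left)
state=P head=0 tape=x[x]yzxzx   (P,x)→(T,y,right)
state=T head=1 tape=xy[y]zxzx   (T,y)→(R,z,right)
state=R head=2 tape=xyz[z]xzx   (R,z)→(T,x,right)
state=T head=3 tape=xyzx[x]zx   (T,x)→(T,_,left)
state=T head=2 tape=xyz[x]_zx   (T,x)→(T,_,left)
state=T head=1 tape=xy[z]__zx   (T,z)→(R,_,right)
state=R head=2 tape=xy_[_]_zx
M halts after 20 transitions.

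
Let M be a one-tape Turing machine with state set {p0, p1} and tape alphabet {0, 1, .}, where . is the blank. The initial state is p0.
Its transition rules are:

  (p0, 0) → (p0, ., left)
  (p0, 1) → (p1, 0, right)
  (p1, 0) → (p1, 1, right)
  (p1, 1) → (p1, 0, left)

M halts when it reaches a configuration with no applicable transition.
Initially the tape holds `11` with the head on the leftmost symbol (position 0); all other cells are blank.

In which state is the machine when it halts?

p1

p0 | [1]1.   read 1 → write 0, move right, go to p1
p1 | 0[1].   read 1 → write 0, move left, go to p1
p1 | [0]0.   read 0 → write 1, move right, go to p1
p1 | 1[0].   read 0 → write 1, move right, go to p1
p1 | 11[.]
No transition is defined for (p1, .); M halts in state p1.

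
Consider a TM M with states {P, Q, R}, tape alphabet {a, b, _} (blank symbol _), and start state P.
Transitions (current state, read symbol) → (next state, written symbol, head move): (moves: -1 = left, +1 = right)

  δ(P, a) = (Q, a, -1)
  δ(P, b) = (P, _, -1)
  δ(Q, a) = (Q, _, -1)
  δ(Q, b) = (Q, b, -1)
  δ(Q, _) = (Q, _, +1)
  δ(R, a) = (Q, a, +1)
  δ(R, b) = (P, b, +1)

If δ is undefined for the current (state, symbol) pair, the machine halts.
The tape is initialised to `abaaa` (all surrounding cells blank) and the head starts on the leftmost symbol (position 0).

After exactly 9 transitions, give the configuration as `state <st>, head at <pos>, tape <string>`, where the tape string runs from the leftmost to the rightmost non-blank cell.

state Q, head at 1, tape baaa

state=P head=0 tape=_[a]baaa   (P,a)→(Q,a,-1)
state=Q head=-1 tape=[_]abaaa   (Q,_)→(Q,_,+1)
state=Q head=0 tape=_[a]baaa   (Q,a)→(Q,_,-1)
state=Q head=-1 tape=[_]_baaa   (Q,_)→(Q,_,+1)
state=Q head=0 tape=_[_]baaa   (Q,_)→(Q,_,+1)
state=Q head=1 tape=__[b]aaa   (Q,b)→(Q,b,-1)
state=Q head=0 tape=_[_]baaa   (Q,_)→(Q,_,+1)
state=Q head=1 tape=__[b]aaa   (Q,b)→(Q,b,-1)
state=Q head=0 tape=_[_]baaa   (Q,_)→(Q,_,+1)
state=Q head=1 tape=__[b]aaa
After 9 steps: state Q, head at 1, tape baaa.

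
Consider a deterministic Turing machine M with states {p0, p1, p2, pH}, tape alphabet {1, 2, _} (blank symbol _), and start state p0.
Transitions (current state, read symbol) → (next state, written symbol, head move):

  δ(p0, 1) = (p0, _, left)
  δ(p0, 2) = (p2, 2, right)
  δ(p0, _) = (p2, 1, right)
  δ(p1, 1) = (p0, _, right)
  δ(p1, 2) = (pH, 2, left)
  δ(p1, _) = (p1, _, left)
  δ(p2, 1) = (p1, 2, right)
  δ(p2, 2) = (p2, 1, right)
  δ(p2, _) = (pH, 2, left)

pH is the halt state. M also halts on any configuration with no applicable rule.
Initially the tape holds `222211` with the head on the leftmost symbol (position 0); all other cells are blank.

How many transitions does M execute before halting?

8

state=p0 head=0 tape=[2]22211__   (p0,2)→(p2,2,right)
state=p2 head=1 tape=2[2]2211__   (p2,2)→(p2,1,right)
state=p2 head=2 tape=21[2]211__   (p2,2)→(p2,1,right)
state=p2 head=3 tape=211[2]11__   (p2,2)→(p2,1,right)
state=p2 head=4 tape=2111[1]1__   (p2,1)→(p1,2,right)
state=p1 head=5 tape=21112[1]__   (p1,1)→(p0,_,right)
state=p0 head=6 tape=21112_[_]_   (p0,_)→(p2,1,right)
state=p2 head=7 tape=21112_1[_]   (p2,_)→(pH,2,left)
state=pH head=6 tape=21112_[1]2
M halts after 8 transitions.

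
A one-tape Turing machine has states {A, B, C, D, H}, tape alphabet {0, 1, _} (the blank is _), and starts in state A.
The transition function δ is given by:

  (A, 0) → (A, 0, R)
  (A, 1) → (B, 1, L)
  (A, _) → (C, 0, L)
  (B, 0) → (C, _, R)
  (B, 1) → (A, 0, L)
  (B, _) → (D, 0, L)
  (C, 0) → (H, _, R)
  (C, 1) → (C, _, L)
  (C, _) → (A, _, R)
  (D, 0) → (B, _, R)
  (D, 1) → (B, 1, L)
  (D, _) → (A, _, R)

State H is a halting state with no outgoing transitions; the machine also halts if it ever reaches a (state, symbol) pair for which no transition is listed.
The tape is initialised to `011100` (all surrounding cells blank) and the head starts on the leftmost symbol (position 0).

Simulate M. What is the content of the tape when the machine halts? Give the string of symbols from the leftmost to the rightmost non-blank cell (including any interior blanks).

state=A head=0 tape=[0]11100_   (A,0)→(A,0,R)
state=A head=1 tape=0[1]1100_   (A,1)→(B,1,L)
state=B head=0 tape=[0]11100_   (B,0)→(C,_,R)
state=C head=1 tape=_[1]1100_   (C,1)→(C,_,L)
state=C head=0 tape=[_]_1100_   (C,_)→(A,_,R)
state=A head=1 tape=_[_]1100_   (A,_)→(C,0,L)
state=C head=0 tape=[_]01100_   (C,_)→(A,_,R)
state=A head=1 tape=_[0]1100_   (A,0)→(A,0,R)
state=A head=2 tape=_0[1]100_   (A,1)→(B,1,L)
state=B head=1 tape=_[0]1100_   (B,0)→(C,_,R)
state=C head=2 tape=__[1]100_   (C,1)→(C,_,L)
state=C head=1 tape=_[_]_100_   (C,_)→(A,_,R)
state=A head=2 tape=__[_]100_   (A,_)→(C,0,L)
state=C head=1 tape=_[_]0100_   (C,_)→(A,_,R)
state=A head=2 tape=__[0]100_   (A,0)→(A,0,R)
state=A head=3 tape=__0[1]00_   (A,1)→(B,1,L)
state=B head=2 tape=__[0]100_   (B,0)→(C,_,R)
state=C head=3 tape=___[1]00_   (C,1)→(C,_,L)
state=C head=2 tape=__[_]_00_   (C,_)→(A,_,R)
state=A head=3 tape=___[_]00_   (A,_)→(C,0,L)
state=C head=2 tape=__[_]000_   (C,_)→(A,_,R)
state=A head=3 tape=___[0]00_   (A,0)→(A,0,R)
state=A head=4 tape=___0[0]0_   (A,0)→(A,0,R)
state=A head=5 tape=___00[0]_   (A,0)→(A,0,R)
state=A head=6 tape=___000[_]   (A,_)→(C,0,L)
state=C head=5 tape=___00[0]0   (C,0)→(H,_,R)
state=H head=6 tape=___00_[0]
The non-blank tape span at halt is 00_0.

00_0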